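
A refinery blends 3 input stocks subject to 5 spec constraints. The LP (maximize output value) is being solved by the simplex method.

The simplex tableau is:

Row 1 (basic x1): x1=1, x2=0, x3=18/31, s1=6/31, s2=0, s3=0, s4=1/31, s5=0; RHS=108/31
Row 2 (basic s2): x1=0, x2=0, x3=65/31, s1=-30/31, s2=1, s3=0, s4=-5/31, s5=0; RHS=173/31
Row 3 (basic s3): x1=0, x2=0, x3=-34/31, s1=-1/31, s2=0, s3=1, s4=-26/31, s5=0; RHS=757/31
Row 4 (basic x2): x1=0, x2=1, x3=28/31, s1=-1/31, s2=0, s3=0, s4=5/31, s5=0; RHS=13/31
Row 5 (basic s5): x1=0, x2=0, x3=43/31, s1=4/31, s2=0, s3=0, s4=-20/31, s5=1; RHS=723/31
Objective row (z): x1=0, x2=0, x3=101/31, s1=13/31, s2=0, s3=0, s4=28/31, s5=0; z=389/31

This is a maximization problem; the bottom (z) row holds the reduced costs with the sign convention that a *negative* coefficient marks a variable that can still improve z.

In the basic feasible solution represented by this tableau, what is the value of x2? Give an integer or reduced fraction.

13/31

x2 is basic (row 4); its value is the RHS of that row: 13/31.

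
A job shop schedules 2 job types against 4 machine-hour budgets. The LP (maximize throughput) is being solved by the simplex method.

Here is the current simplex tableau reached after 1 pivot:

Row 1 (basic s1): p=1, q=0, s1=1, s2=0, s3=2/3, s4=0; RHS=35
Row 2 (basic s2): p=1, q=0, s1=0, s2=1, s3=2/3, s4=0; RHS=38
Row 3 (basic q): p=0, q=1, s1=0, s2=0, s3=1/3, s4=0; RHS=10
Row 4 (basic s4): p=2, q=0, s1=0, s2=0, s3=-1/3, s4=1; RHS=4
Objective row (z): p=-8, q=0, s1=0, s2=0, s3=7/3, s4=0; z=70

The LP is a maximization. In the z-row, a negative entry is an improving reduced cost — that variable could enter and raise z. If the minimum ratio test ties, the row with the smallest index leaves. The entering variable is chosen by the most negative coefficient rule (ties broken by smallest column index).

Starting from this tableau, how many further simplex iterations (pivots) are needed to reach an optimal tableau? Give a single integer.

pivot: p in, s4 out → z = 86
No improving column remains; optimal.

1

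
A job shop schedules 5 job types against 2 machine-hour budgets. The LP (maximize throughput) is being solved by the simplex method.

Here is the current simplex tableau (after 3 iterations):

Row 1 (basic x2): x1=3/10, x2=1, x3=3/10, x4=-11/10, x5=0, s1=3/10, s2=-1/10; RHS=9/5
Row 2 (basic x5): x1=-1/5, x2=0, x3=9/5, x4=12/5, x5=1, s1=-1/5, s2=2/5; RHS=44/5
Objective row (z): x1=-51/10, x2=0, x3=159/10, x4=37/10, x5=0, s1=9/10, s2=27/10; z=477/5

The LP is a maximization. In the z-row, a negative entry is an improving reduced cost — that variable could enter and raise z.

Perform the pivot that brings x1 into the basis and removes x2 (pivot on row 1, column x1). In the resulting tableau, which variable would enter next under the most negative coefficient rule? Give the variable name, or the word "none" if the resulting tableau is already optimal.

Pivot element 3/10. New z-row = old z-row − (-51/10)·(row 1/(3/10)).
Updated z-row coefficients: x1: 0, x2: 17, x3: 21, x4: -15, x5: 0, s1: 6, s2: 1.
The most negative is -15 in column x4, so x4 would enter next.

x4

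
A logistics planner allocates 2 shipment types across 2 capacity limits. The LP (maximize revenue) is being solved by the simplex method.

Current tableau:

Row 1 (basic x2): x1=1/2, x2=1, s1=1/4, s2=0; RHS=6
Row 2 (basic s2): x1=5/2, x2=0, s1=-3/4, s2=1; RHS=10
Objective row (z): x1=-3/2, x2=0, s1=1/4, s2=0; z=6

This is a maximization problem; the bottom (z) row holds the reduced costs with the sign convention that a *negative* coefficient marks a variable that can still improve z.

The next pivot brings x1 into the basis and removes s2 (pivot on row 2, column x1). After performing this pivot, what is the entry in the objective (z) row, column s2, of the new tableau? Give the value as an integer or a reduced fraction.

3/5

Pivot element is row 2, column x1: 5/2.
Normalize row 2: new (row 2, s2) = 1/(5/2) = 2/5.
z-row ← z-row − (-3/2)·(new row 2): 0 − (-3/2)·(2/5) = 3/5.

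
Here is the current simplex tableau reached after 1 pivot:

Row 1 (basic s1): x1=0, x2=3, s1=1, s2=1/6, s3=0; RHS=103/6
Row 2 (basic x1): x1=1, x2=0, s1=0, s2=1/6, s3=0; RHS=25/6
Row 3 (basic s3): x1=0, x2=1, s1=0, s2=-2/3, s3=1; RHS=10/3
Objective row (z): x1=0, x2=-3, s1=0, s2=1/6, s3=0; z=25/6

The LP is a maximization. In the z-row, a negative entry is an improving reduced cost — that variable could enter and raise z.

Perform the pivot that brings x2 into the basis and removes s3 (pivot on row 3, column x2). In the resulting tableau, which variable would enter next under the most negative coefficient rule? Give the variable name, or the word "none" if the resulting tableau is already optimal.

Pivot element 1. New z-row = old z-row − (-3)·(row 3/1).
Updated z-row coefficients: x1: 0, x2: 0, s1: 0, s2: -11/6, s3: 3.
The most negative is -11/6 in column s2, so s2 would enter next.

s2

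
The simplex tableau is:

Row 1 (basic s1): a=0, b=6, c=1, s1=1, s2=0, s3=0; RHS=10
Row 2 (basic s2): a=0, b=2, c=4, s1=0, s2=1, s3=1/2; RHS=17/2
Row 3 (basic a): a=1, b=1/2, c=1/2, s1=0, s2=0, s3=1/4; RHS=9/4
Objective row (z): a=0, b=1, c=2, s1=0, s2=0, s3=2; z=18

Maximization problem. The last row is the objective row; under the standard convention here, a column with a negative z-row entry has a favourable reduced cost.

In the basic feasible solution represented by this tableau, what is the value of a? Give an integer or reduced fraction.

9/4

a is basic (row 3); its value is the RHS of that row: 9/4.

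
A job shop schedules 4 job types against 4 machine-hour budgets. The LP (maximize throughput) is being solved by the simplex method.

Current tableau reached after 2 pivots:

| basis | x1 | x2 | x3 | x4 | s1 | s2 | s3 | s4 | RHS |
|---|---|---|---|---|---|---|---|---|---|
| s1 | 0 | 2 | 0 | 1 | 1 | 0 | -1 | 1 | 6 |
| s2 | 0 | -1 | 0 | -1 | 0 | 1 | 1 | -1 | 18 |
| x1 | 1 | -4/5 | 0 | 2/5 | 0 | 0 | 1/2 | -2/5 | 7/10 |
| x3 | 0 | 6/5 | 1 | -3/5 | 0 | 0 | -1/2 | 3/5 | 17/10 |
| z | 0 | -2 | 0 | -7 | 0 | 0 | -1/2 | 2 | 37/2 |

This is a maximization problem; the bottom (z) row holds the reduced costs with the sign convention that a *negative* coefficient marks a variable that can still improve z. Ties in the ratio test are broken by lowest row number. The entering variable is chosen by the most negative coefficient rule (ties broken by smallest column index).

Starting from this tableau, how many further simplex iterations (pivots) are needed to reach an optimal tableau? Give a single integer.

pivot: x4 in, x1 out → z = 123/4
pivot: x2 in, s1 out → z = 191/4
pivot: s3 in, x3 out → z = 56
No improving column remains; optimal.

3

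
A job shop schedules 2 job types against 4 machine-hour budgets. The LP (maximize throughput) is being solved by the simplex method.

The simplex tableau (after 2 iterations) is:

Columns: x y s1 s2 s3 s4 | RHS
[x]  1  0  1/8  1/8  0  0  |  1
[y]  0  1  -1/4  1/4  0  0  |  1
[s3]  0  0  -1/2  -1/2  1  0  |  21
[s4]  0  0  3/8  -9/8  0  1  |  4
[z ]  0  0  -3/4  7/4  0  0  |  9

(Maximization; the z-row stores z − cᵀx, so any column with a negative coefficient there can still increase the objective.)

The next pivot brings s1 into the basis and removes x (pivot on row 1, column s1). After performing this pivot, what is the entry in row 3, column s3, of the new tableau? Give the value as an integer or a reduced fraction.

Pivot element is row 1, column s1: 1/8.
Normalize row 1: new (row 1, s3) = 0/(1/8) = 0.
row 3 ← row 3 − (-1/2)·(new row 1): 1 − (-1/2)·0 = 1.

1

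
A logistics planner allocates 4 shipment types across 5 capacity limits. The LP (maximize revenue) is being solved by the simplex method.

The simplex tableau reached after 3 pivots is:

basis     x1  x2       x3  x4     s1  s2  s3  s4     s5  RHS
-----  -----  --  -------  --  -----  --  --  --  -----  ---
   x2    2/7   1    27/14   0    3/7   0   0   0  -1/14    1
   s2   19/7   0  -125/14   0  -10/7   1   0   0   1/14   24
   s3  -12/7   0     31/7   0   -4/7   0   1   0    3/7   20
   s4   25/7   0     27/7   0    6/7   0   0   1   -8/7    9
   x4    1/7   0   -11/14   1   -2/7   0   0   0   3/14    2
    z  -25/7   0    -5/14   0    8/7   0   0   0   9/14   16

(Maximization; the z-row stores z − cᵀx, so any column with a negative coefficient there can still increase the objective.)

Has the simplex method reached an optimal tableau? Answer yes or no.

Column x1 has objective-row coefficient -25/7, which is negative; an improving pivot exists, so not yet optimal.

no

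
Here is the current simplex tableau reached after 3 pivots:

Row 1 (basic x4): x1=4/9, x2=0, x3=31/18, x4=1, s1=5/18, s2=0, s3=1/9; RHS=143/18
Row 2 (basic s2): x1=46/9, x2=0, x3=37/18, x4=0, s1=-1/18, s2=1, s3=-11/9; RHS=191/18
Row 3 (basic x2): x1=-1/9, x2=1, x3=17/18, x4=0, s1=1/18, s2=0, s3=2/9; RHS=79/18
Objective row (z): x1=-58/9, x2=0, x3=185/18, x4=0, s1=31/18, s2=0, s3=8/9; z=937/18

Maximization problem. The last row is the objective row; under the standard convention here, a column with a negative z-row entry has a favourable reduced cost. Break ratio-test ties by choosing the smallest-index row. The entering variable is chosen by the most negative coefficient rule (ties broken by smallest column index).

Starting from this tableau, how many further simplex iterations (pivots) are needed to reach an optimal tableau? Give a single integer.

pivot: x1 in, s2 out → z = 1505/23
pivot: s3 in, x2 out → z = 485/6
No improving column remains; optimal.

2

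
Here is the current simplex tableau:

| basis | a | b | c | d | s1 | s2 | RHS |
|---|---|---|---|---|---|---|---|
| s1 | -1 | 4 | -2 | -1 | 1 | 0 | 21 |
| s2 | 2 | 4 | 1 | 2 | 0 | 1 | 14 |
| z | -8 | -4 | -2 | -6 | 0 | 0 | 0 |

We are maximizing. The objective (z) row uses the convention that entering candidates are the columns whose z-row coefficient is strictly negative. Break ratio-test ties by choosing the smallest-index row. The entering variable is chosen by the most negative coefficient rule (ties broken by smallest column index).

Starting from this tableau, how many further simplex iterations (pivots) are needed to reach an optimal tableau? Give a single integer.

1

pivot: a in, s2 out → z = 56
No improving column remains; optimal.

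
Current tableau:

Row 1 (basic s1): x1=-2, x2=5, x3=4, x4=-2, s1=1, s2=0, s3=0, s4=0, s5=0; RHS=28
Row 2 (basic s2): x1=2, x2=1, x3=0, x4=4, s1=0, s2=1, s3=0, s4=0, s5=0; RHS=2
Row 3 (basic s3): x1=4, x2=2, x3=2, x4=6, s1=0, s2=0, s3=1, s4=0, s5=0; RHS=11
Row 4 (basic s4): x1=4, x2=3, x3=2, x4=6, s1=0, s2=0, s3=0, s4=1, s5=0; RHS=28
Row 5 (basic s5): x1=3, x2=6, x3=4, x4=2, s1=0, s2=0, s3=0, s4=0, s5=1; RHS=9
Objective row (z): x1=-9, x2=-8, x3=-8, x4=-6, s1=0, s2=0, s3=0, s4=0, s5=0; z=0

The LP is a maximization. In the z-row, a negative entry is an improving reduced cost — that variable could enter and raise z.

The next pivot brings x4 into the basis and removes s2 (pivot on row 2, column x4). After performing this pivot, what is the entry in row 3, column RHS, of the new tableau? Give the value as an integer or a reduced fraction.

8

Pivot element is row 2, column x4: 4.
Normalize row 2: new (row 2, RHS) = 2/4 = 1/2.
row 3 ← row 3 − 6·(new row 2): 11 − 6·(1/2) = 8.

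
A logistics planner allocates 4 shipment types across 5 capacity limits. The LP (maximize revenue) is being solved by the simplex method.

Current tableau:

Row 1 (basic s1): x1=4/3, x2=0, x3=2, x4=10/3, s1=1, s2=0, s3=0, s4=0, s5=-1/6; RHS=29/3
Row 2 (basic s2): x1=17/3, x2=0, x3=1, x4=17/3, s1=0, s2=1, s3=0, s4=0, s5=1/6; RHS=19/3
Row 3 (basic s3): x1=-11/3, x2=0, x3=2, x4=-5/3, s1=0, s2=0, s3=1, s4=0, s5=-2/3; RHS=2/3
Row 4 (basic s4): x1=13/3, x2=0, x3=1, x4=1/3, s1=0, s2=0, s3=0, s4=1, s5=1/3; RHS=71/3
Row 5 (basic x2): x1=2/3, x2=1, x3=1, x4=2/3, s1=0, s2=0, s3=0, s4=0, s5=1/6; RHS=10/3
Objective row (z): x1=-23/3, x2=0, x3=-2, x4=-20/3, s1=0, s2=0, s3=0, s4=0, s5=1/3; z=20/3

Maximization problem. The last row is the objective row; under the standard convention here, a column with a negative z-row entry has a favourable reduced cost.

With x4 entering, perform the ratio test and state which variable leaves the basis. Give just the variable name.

s2

Ratios: row 1 (s1): (29/3)/(10/3) = 29/10; row 2 (s2): (19/3)/(17/3) = 19/17; row 3 (s3): entry -5/3 ≤ 0, skip; row 4 (s4): (71/3)/(1/3) = 71; row 5 (x2): (10/3)/(2/3) = 5.
Minimum ratio 19/17 is in the s2 row, so s2 leaves.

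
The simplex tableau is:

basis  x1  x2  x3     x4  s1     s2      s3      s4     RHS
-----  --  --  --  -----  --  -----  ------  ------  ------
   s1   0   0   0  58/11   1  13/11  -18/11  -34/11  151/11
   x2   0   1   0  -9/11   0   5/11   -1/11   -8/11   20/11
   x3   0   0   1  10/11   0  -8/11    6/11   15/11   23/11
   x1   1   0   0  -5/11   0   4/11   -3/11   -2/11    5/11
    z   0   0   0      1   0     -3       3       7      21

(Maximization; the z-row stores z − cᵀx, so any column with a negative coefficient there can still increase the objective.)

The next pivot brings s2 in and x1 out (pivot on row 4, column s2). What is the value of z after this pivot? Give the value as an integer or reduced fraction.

Minimum ratio for s2: (5/11)/(4/11) = 5/4.
z changes by −(z-row coeff of s2)·ratio = −(-3)·(5/4) = 15/4.
New z = 21 + (15/4) = 99/4.

99/4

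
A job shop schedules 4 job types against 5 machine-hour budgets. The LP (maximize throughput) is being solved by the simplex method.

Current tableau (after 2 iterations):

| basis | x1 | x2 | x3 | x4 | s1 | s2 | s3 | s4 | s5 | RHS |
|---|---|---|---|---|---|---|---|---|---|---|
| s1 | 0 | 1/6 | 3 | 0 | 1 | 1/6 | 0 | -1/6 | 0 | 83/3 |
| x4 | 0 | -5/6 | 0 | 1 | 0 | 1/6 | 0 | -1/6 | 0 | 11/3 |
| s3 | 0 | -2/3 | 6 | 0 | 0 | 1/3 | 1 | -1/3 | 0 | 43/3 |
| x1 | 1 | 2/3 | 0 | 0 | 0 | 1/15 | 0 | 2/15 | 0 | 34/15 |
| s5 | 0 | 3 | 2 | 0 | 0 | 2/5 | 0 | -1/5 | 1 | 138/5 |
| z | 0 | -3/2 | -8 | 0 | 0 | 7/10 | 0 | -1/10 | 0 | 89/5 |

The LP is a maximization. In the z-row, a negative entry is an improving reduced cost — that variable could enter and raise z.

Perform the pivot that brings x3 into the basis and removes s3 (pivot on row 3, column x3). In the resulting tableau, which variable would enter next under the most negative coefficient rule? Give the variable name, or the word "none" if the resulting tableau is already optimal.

Pivot element 6. New z-row = old z-row − (-8)·(row 3/6).
Updated z-row coefficients: x1: 0, x2: -43/18, x3: 0, x4: 0, s1: 0, s2: 103/90, s3: 4/3, s4: -49/90, s5: 0.
The most negative is -43/18 in column x2, so x2 would enter next.

x2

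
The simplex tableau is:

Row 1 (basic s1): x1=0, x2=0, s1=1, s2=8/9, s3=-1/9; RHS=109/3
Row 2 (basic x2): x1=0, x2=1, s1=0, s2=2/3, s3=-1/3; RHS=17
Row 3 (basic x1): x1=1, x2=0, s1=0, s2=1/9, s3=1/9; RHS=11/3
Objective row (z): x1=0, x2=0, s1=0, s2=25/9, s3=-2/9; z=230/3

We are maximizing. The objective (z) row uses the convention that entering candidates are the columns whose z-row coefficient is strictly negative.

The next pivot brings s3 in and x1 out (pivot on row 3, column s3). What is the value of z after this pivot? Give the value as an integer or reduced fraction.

Minimum ratio for s3: (11/3)/(1/9) = 33.
z changes by −(z-row coeff of s3)·ratio = −(-2/9)·33 = 22/3.
New z = 230/3 + (22/3) = 84.

84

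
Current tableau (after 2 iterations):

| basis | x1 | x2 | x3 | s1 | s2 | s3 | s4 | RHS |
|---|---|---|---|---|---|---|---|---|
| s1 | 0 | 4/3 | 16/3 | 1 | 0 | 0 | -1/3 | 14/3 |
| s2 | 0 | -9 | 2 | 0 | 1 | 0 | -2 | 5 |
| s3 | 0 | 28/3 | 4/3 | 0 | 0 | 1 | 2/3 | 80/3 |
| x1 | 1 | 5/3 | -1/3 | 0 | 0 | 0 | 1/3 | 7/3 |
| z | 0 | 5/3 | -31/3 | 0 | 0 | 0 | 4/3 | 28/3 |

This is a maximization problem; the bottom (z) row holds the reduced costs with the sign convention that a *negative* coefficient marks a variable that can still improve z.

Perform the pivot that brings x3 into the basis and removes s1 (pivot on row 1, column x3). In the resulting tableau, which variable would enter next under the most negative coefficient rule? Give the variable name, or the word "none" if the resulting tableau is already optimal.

Pivot element 16/3. New z-row = old z-row − (-31/3)·(row 1/(16/3)).
Updated z-row coefficients: x1: 0, x2: 17/4, x3: 0, s1: 31/16, s2: 0, s3: 0, s4: 11/16.
No coefficient is strictly negative; the tableau after this pivot is optimal.

none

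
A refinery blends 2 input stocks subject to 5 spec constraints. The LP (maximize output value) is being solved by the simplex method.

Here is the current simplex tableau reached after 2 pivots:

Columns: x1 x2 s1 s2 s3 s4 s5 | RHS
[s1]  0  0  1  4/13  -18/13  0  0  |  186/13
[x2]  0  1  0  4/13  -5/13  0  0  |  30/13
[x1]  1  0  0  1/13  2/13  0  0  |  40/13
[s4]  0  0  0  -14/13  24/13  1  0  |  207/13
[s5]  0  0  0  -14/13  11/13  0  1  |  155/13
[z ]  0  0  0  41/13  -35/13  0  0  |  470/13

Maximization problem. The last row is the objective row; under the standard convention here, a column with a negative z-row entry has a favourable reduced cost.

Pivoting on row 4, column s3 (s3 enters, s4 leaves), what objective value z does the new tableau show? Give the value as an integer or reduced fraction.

475/8

Minimum ratio for s3: (207/13)/(24/13) = 69/8.
z changes by −(z-row coeff of s3)·ratio = −(-35/13)·(69/8) = 2415/104.
New z = 470/13 + (2415/104) = 475/8.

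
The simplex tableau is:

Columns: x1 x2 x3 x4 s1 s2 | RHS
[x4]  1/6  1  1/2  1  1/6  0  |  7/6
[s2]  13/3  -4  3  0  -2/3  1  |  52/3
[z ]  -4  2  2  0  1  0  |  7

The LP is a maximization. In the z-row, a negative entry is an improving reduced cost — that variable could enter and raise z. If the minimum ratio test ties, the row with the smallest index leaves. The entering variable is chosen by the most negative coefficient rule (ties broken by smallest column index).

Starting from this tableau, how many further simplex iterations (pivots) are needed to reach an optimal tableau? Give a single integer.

2

pivot: x1 in, s2 out → z = 23
pivot: x2 in, x4 out → z = 356/15
No improving column remains; optimal.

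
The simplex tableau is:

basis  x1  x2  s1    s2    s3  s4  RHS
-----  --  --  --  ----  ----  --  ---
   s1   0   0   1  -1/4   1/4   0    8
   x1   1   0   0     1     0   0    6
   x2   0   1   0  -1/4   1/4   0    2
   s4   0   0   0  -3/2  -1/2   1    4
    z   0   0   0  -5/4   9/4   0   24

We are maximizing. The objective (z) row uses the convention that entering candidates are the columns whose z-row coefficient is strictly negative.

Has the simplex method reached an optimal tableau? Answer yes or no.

Column s2 has objective-row coefficient -5/4, which is negative; an improving pivot exists, so not yet optimal.

no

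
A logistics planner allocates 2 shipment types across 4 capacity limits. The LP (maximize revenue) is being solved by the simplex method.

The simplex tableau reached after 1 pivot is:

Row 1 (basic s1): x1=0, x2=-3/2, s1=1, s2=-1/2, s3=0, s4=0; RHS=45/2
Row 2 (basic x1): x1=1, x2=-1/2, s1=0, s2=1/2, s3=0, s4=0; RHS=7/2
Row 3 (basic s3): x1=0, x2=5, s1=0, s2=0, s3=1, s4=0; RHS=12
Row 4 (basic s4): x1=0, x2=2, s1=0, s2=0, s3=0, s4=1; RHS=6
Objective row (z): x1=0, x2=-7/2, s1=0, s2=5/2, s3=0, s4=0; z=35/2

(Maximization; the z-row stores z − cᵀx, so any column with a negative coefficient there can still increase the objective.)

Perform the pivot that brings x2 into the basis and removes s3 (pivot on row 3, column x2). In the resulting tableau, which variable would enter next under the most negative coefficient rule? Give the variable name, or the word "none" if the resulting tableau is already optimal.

none

Pivot element 5. New z-row = old z-row − (-7/2)·(row 3/5).
Updated z-row coefficients: x1: 0, x2: 0, s1: 0, s2: 5/2, s3: 7/10, s4: 0.
No coefficient is strictly negative; the tableau after this pivot is optimal.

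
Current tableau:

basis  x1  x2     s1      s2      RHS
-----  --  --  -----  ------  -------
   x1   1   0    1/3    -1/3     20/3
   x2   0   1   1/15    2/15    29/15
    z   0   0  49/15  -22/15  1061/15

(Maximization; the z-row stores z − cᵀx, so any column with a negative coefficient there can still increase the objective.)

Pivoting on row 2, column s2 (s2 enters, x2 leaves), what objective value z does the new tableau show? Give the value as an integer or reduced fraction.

92

Minimum ratio for s2: (29/15)/(2/15) = 29/2.
z changes by −(z-row coeff of s2)·ratio = −(-22/15)·(29/2) = 319/15.
New z = 1061/15 + (319/15) = 92.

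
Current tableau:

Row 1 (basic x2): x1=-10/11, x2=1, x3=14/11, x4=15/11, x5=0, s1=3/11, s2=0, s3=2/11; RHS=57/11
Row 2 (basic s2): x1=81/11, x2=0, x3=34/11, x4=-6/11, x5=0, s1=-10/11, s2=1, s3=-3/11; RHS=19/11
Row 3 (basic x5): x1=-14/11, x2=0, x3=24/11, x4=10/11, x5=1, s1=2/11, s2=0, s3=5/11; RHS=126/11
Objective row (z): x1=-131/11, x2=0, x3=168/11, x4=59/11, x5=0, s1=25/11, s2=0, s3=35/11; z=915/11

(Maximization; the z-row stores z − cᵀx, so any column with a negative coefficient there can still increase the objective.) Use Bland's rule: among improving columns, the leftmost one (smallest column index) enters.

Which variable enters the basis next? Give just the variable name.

x1

Objective-row coefficients: x1: -131/11, x2: 0, x3: 168/11, x4: 59/11, x5: 0, s1: 25/11, s2: 0, s3: 35/11.
Improving columns: x1. Bland's rule picks the smallest column index → x1.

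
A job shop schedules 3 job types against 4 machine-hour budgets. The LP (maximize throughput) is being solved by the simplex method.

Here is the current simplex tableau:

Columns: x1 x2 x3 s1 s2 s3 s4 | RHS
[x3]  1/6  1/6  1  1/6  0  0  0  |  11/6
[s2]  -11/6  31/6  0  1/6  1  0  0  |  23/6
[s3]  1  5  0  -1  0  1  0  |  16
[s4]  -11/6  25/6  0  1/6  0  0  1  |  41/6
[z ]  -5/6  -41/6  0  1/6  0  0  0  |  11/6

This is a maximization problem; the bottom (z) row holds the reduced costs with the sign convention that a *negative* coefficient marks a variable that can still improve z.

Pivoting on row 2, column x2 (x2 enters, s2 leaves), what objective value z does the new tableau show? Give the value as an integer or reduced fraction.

Minimum ratio for x2: (23/6)/(31/6) = 23/31.
z changes by −(z-row coeff of x2)·ratio = −(-41/6)·(23/31) = 943/186.
New z = 11/6 + (943/186) = 214/31.

214/31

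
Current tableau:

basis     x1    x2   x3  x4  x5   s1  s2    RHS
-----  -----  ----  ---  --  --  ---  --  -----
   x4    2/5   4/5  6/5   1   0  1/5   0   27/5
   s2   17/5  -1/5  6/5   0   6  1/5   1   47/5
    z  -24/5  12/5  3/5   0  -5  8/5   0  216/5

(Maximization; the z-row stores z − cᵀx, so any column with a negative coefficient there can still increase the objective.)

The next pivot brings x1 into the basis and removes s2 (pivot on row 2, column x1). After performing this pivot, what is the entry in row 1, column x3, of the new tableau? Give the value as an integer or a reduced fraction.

Pivot element is row 2, column x1: 17/5.
Normalize row 2: new (row 2, x3) = (6/5)/(17/5) = 6/17.
row 1 ← row 1 − (2/5)·(new row 2): 6/5 − (2/5)·(6/17) = 18/17.

18/17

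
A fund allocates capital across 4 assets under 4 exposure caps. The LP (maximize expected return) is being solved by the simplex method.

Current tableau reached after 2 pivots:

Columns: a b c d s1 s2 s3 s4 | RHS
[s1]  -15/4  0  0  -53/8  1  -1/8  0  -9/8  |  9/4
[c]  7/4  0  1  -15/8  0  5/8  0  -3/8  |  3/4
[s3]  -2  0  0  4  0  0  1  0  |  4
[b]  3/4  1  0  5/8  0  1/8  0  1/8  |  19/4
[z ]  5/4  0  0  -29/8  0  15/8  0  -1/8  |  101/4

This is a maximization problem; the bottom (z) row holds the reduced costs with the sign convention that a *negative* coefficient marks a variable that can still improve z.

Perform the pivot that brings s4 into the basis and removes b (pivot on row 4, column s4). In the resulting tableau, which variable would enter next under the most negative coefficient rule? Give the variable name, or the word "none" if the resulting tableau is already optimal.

Pivot element 1/8. New z-row = old z-row − (-1/8)·(row 4/(1/8)).
Updated z-row coefficients: a: 2, b: 1, c: 0, d: -3, s1: 0, s2: 2, s3: 0, s4: 0.
The most negative is -3 in column d, so d would enter next.

d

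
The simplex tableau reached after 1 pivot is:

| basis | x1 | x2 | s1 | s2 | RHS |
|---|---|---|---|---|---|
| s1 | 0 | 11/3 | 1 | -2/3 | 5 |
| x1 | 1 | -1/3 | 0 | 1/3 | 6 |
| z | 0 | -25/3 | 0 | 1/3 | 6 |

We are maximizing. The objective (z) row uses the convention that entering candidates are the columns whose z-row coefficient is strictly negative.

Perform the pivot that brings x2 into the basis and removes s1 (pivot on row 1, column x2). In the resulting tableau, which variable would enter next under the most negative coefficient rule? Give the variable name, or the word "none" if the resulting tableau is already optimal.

s2

Pivot element 11/3. New z-row = old z-row − (-25/3)·(row 1/(11/3)).
Updated z-row coefficients: x1: 0, x2: 0, s1: 25/11, s2: -13/11.
The most negative is -13/11 in column s2, so s2 would enter next.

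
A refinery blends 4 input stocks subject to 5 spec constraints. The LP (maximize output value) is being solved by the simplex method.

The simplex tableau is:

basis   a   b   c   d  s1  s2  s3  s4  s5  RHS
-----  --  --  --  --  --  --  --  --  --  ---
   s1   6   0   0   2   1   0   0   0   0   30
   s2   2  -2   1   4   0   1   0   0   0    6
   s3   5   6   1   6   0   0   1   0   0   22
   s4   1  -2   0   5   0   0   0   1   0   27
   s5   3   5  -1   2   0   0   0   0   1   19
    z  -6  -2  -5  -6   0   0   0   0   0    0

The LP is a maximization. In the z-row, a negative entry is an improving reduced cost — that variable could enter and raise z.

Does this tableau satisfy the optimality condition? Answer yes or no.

Column a has objective-row coefficient -6, which is negative; an improving pivot exists, so not yet optimal.

no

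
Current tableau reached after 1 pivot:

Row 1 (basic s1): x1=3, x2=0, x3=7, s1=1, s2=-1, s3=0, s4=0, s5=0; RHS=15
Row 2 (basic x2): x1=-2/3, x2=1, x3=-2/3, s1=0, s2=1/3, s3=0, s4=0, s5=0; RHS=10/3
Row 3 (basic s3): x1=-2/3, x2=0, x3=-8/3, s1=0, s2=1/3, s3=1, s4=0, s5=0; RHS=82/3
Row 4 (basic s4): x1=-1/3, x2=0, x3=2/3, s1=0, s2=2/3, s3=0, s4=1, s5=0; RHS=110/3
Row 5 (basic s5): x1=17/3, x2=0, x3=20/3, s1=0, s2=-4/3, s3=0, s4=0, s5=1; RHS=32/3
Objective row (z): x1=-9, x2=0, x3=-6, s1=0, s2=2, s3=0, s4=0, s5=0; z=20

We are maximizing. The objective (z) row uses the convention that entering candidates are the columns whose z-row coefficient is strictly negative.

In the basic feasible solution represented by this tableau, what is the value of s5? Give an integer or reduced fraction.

s5 is basic (row 5); its value is the RHS of that row: 32/3.

32/3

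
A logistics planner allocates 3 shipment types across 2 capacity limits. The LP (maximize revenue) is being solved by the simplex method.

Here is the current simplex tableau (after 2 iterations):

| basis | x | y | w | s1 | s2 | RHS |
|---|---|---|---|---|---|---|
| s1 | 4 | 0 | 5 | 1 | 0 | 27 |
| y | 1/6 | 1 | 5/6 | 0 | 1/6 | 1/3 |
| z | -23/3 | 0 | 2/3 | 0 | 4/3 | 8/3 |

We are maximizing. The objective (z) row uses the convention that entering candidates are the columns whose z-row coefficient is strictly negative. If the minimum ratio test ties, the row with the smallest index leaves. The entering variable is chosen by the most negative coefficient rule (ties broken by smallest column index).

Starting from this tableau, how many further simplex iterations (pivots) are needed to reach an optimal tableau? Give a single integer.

1

pivot: x in, y out → z = 18
No improving column remains; optimal.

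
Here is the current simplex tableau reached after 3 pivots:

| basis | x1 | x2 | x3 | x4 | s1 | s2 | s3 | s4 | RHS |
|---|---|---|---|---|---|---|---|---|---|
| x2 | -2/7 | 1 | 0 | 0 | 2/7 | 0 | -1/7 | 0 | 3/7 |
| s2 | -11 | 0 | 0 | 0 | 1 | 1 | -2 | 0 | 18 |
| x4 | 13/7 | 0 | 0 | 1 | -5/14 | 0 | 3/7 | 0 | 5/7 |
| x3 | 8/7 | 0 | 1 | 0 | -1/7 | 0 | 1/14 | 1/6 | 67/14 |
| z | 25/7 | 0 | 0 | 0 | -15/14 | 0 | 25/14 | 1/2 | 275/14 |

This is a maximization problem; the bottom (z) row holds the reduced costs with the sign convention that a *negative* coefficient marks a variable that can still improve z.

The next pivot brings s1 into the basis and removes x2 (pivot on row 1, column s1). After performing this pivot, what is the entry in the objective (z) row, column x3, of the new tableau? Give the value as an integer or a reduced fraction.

0

Pivot element is row 1, column s1: 2/7.
Normalize row 1: new (row 1, x3) = 0/(2/7) = 0.
z-row ← z-row − (-15/14)·(new row 1): 0 − (-15/14)·0 = 0.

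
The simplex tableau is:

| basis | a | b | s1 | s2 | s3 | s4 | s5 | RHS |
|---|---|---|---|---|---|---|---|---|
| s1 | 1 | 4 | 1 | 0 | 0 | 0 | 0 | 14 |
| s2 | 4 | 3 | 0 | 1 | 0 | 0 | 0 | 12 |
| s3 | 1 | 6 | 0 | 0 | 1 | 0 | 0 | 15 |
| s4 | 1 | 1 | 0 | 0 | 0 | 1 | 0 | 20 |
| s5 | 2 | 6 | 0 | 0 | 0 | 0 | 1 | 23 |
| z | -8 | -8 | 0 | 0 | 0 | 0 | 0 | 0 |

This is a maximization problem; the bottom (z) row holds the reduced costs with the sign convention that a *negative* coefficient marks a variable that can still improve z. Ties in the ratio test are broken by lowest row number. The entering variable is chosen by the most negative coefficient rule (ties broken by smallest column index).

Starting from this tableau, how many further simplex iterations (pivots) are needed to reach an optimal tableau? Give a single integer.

pivot: a in, s2 out → z = 24
pivot: b in, s3 out → z = 200/7
No improving column remains; optimal.

2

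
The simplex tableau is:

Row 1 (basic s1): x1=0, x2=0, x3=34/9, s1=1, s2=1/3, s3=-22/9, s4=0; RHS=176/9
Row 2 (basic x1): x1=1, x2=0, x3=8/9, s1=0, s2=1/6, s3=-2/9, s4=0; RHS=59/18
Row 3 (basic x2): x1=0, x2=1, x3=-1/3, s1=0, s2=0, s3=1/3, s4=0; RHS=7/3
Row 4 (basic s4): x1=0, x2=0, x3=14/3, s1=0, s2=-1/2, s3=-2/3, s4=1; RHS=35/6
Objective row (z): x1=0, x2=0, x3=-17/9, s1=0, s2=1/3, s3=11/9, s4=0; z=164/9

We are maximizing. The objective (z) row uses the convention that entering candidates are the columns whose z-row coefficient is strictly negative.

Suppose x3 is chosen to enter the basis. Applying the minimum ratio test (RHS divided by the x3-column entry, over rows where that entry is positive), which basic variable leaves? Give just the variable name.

s4

Ratios: row 1 (s1): (176/9)/(34/9) = 88/17; row 2 (x1): (59/18)/(8/9) = 59/16; row 3 (x2): entry -1/3 ≤ 0, skip; row 4 (s4): (35/6)/(14/3) = 5/4.
Minimum ratio 5/4 is in the s4 row, so s4 leaves.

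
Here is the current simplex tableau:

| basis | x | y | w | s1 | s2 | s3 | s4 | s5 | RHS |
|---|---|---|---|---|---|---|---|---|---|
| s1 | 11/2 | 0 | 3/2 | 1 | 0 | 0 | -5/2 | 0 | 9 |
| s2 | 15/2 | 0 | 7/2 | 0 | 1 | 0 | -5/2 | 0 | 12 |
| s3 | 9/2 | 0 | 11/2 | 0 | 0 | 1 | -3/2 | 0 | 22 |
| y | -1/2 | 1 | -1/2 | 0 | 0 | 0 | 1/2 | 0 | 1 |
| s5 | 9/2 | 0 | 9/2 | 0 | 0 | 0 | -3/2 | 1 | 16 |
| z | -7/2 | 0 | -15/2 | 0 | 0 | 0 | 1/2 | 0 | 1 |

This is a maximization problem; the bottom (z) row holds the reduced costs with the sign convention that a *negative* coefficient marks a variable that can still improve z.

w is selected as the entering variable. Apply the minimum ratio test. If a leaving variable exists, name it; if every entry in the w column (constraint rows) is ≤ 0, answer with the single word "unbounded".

Ratios: row 1 (s1): 9/(3/2) = 6; row 2 (s2): 12/(7/2) = 24/7; row 3 (s3): 22/(11/2) = 4; row 4 (y): entry -1/2 ≤ 0, skip; row 5 (s5): 16/(9/2) = 32/9.
Minimum ratio is in the s2 row, so s2 leaves.

s2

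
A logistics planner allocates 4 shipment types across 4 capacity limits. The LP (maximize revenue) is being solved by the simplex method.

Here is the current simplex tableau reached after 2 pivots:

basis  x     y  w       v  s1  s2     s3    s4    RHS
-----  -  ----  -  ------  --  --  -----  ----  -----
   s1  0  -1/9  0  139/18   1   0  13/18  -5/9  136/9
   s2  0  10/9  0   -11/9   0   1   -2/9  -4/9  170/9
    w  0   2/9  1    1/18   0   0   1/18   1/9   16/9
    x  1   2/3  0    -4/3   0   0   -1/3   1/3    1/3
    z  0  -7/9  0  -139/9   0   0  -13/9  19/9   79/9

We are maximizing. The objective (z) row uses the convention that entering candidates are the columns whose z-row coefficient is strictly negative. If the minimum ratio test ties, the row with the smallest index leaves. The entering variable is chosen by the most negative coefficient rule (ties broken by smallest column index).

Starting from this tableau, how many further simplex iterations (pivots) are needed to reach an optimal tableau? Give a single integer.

3

pivot: v in, s1 out → z = 39
pivot: y in, x out → z = 3919/90
pivot: s3 in, w out → z = 498/11
No improving column remains; optimal.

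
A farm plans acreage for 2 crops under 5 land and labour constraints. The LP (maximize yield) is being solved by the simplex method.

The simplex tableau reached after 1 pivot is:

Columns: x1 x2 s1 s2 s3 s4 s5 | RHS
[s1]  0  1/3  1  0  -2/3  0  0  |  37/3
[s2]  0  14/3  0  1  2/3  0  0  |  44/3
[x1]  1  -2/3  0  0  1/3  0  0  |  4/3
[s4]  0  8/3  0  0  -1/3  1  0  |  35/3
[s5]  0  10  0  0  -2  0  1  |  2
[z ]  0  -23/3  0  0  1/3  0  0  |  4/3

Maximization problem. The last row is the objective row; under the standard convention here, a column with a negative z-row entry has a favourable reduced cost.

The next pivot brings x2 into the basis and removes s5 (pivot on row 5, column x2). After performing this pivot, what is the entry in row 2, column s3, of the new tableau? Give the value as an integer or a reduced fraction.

Pivot element is row 5, column x2: 10.
Normalize row 5: new (row 5, s3) = (-2)/10 = -1/5.
row 2 ← row 2 − (14/3)·(new row 5): 2/3 − (14/3)·(-1/5) = 8/5.

8/5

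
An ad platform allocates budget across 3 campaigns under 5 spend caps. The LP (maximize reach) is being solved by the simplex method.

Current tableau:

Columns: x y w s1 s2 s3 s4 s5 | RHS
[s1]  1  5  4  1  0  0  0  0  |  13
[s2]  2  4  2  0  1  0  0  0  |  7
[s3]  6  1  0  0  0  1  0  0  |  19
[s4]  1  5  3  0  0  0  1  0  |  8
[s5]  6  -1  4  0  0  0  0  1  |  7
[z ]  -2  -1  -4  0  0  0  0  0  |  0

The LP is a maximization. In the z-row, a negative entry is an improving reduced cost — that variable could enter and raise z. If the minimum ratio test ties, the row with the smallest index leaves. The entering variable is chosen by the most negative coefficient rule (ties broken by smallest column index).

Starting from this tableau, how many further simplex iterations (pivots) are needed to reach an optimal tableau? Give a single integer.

2

pivot: w in, s5 out → z = 7
pivot: y in, s4 out → z = 183/23
No improving column remains; optimal.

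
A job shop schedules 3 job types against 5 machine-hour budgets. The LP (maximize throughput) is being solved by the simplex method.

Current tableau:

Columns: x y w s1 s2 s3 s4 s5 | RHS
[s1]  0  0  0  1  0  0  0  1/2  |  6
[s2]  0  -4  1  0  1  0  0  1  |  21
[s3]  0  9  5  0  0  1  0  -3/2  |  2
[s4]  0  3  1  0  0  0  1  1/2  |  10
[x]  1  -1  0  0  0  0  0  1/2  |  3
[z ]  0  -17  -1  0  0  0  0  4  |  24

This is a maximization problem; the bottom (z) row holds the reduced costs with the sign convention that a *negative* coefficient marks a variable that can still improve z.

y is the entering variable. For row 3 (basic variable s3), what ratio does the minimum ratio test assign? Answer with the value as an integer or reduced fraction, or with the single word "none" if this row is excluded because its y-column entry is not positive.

Ratio = RHS / (y entry) = 2 / 9 = 2/9.

2/9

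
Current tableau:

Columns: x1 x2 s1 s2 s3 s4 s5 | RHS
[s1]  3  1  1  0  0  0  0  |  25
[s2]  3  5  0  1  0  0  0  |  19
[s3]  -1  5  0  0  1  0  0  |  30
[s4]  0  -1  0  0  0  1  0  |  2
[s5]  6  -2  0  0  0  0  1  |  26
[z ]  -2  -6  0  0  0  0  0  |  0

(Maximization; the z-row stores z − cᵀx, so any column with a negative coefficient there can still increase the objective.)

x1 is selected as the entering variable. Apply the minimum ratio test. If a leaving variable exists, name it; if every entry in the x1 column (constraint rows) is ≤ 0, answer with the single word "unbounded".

s5

Ratios: row 1 (s1): 25/3 = 25/3; row 2 (s2): 19/3 = 19/3; row 3 (s3): entry -1 ≤ 0, skip; row 4 (s4): entry 0 ≤ 0, skip; row 5 (s5): 26/6 = 13/3.
Minimum ratio is in the s5 row, so s5 leaves.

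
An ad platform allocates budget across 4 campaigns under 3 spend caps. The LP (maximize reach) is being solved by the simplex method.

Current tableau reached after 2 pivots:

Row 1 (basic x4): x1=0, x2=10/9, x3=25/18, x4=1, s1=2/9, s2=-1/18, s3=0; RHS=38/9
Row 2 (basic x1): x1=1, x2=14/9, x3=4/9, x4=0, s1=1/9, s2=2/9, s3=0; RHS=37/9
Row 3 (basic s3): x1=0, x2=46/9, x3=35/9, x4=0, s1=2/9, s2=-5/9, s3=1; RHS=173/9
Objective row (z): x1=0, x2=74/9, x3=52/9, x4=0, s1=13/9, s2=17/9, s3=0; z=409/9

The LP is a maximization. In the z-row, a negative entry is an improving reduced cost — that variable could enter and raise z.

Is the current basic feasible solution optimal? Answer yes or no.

No objective-row coefficient is strictly negative, so no entering variable exists; the tableau is optimal.

yes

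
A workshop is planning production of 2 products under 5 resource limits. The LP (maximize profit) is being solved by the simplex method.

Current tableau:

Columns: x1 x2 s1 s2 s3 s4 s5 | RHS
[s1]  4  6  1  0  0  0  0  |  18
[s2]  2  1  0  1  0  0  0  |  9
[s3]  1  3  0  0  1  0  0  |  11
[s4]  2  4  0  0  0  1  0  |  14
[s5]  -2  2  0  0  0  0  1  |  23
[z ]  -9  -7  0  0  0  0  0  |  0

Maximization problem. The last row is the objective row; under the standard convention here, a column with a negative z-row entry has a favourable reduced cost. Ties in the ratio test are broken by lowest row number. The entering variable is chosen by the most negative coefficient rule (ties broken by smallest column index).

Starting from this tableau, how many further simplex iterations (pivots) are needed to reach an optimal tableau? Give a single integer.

1

pivot: x1 in, s1 out → z = 81/2
No improving column remains; optimal.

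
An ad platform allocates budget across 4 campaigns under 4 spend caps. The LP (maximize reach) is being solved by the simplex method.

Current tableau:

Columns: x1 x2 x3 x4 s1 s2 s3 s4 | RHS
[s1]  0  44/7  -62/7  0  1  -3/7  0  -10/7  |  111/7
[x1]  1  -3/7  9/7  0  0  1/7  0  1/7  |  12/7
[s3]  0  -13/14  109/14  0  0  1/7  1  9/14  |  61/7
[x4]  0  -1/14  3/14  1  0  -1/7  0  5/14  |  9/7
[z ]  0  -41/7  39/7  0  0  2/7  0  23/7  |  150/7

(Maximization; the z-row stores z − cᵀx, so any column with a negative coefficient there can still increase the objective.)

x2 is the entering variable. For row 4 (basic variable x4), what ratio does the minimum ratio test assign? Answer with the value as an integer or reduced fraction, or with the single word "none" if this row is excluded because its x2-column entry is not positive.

The x2 entry in row 4 is -1/14 ≤ 0, so this row gives no ratio.

none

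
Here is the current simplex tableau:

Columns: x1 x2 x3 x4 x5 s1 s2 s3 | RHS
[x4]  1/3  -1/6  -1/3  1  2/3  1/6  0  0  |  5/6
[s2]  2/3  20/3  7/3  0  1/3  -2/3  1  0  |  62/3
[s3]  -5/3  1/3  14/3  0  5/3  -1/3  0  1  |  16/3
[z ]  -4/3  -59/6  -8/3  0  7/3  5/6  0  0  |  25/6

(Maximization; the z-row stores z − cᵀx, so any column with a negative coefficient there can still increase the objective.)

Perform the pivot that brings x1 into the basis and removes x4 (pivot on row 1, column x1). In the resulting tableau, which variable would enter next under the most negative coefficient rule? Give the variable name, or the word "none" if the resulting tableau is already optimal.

x2

Pivot element 1/3. New z-row = old z-row − (-4/3)·(row 1/(1/3)).
Updated z-row coefficients: x1: 0, x2: -21/2, x3: -4, x4: 4, x5: 5, s1: 3/2, s2: 0, s3: 0.
The most negative is -21/2 in column x2, so x2 would enter next.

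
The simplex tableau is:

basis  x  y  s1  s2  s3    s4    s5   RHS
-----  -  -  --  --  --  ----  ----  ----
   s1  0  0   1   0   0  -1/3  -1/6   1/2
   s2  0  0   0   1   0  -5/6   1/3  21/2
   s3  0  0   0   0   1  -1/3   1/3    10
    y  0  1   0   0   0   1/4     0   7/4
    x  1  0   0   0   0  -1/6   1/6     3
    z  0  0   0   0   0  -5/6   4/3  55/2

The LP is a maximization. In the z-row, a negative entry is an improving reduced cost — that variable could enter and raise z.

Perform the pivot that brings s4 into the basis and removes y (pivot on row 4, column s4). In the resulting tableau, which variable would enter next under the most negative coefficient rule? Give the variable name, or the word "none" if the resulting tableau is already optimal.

Pivot element 1/4. New z-row = old z-row − (-5/6)·(row 4/(1/4)).
Updated z-row coefficients: x: 0, y: 10/3, s1: 0, s2: 0, s3: 0, s4: 0, s5: 4/3.
No coefficient is strictly negative; the tableau after this pivot is optimal.

none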